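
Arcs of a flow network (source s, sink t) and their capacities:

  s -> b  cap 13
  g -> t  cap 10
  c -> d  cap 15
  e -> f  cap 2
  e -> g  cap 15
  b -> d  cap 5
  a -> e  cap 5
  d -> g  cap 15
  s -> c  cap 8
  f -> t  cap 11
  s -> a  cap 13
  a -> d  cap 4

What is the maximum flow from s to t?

12

Augment s→a→d→g→t: bottleneck 4, flow now 4.
Augment s→a→e→f→t: bottleneck 2, flow now 6.
Augment s→a→e→g→t: bottleneck 3, flow now 9.
Augment s→b→d→g→t: bottleneck 3, flow now 12.
No augmenting path remains; maximum flow = 12.
In the residual graph, reachable from s: {s, a, b, c, d, e, g}.
Min-cut edges: e→f (2), g→t (10); capacity 2 + 10 = 12.
This cut is saturated, so no flow can exceed 12.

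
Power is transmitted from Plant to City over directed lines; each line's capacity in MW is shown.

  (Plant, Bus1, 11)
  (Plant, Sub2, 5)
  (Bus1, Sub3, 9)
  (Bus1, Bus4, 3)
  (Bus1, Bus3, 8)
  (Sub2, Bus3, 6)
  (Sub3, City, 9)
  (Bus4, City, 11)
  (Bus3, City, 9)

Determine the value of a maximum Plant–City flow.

16

Augment Plant→Bus1→Sub3→City: bottleneck 9, flow now 9.
Augment Plant→Bus1→Bus4→City: bottleneck 2, flow now 11.
Augment Plant→Sub2→Bus3→City: bottleneck 5, flow now 16.
No augmenting path remains; maximum flow = 16.
In the residual graph, reachable from Plant: {Plant}.
Min-cut edges: Plant→Bus1 (11), Plant→Sub2 (5); capacity 11 + 5 = 16.
This cut is saturated, so no flow can exceed 16.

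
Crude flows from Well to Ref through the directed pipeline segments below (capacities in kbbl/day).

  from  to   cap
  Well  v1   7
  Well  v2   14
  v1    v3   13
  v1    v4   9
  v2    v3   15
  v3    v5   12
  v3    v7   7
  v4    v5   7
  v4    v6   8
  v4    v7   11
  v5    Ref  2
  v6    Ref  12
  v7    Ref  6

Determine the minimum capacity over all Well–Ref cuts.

15

Augment Well→v1→v3→v5→Ref: bottleneck 2, flow now 2.
Augment Well→v1→v3→v7→Ref: bottleneck 5, flow now 7.
Augment Well→v2→v3→v7→Ref: bottleneck 1, flow now 8.
Augment Well→v2→v3→v1→v4→v6→Ref: bottleneck 7, flow now 15. (uses reverse residual edge)
No augmenting path remains; maximum flow = 15.
By max-flow min-cut, the minimum cut capacity equals the max flow.
In the residual graph, reachable from Well: {Well, v2, v3, v5, v7}.
Min-cut edges: Well→v1 (7), v5→Ref (2), v7→Ref (6); capacity 7 + 2 + 6 = 15.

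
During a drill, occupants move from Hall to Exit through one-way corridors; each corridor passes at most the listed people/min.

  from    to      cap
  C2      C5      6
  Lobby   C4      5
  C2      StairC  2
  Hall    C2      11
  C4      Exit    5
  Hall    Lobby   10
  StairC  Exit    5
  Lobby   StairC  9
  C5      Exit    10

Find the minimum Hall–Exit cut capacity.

16

Augment Hall→Lobby→C4→Exit: bottleneck 5, flow now 5.
Augment Hall→Lobby→StairC→Exit: bottleneck 5, flow now 10.
Augment Hall→C2→C5→Exit: bottleneck 6, flow now 16.
No augmenting path remains; maximum flow = 16.
By max-flow min-cut, the minimum cut capacity equals the max flow.
In the residual graph, reachable from Hall: {Hall, Lobby, C2, StairC}.
Min-cut edges: Lobby→C4 (5), C2→C5 (6), StairC→Exit (5); capacity 5 + 6 + 5 = 16.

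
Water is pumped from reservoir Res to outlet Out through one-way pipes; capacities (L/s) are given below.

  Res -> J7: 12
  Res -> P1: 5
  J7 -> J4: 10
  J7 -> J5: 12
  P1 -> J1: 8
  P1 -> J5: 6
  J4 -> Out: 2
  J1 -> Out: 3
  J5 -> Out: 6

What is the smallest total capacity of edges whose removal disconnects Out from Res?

Augment Res→J7→J4→Out: bottleneck 2, flow now 2.
Augment Res→J7→J5→Out: bottleneck 6, flow now 8.
Augment Res→P1→J1→Out: bottleneck 3, flow now 11.
No augmenting path remains; maximum flow = 11.
By max-flow min-cut, the minimum cut capacity equals the max flow.
In the residual graph, reachable from Res: {Res, J7, P1, J4, J1, J5}.
Min-cut edges: J4→Out (2), J1→Out (3), J5→Out (6); capacity 2 + 3 + 6 = 11.

11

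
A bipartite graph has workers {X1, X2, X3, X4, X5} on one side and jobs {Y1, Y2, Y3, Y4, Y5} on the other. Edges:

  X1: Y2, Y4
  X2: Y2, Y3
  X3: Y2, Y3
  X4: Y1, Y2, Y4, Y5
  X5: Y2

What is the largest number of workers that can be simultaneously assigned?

4

Unit-capacity flow: source→left, listed edges, right→sink; max matching = max flow.
Augmenting path X1→Y2 (+1); matched 1.
Augmenting path X2→Y3 (+1); matched 2.
Augmenting path X4→Y1 (+1); matched 3.
Augmenting path X3→Y2→X1→Y4 (+1); matched 4.
No augmenting path remains; maximum matching = 4.
König certificate: {X1, X4, Y2, Y3} is a vertex cover of size 4 (every listed pair touches it), so no matching can be larger.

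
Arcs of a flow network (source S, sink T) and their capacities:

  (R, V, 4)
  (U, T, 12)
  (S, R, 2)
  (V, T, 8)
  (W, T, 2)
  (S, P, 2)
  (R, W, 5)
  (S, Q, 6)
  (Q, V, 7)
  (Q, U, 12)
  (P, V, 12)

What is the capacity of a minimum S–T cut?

10

Augment S→P→V→T: bottleneck 2, flow now 2.
Augment S→Q→U→T: bottleneck 6, flow now 8.
Augment S→R→V→T: bottleneck 2, flow now 10.
No augmenting path remains; maximum flow = 10.
By max-flow min-cut, the minimum cut capacity equals the max flow.
In the residual graph, reachable from S: {S}.
Min-cut edges: S→P (2), S→Q (6), S→R (2); capacity 2 + 6 + 2 = 10.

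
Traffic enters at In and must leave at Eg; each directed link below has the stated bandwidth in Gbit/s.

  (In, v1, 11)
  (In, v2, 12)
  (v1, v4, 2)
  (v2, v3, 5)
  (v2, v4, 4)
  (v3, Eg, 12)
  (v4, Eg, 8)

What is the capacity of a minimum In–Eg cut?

11

Augment In→v1→v4→Eg: bottleneck 2, flow now 2.
Augment In→v2→v3→Eg: bottleneck 5, flow now 7.
Augment In→v2→v4→Eg: bottleneck 4, flow now 11.
No augmenting path remains; maximum flow = 11.
By max-flow min-cut, the minimum cut capacity equals the max flow.
In the residual graph, reachable from In: {In, v1, v2}.
Min-cut edges: v1→v4 (2), v2→v3 (5), v2→v4 (4); capacity 2 + 5 + 4 = 11.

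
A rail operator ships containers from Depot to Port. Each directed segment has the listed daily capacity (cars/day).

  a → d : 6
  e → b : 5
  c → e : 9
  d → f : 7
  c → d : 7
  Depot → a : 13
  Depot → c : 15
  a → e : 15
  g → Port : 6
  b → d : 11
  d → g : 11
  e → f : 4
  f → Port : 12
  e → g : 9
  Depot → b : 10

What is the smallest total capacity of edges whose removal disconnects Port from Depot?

Augment Depot→a→d→f→Port: bottleneck 6, flow now 6.
Augment Depot→a→e→f→Port: bottleneck 4, flow now 10.
Augment Depot→a→e→g→Port: bottleneck 3, flow now 13.
Augment Depot→b→d→f→Port: bottleneck 1, flow now 14.
Augment Depot→b→d→g→Port: bottleneck 3, flow now 17.
No augmenting path remains; maximum flow = 17.
By max-flow min-cut, the minimum cut capacity equals the max flow.
In the residual graph, reachable from Depot: {Depot, a, b, c, d, e, g}.
Min-cut edges: d→f (7), e→f (4), g→Port (6); capacity 7 + 4 + 6 = 17.

17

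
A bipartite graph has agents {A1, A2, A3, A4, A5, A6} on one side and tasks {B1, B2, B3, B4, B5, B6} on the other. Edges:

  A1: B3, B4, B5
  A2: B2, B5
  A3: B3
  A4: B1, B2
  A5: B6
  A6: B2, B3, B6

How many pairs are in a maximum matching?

6

Unit-capacity flow: source→left, listed edges, right→sink; max matching = max flow.
Augmenting path A1→B3 (+1); matched 1.
Augmenting path A2→B2 (+1); matched 2.
Augmenting path A4→B1 (+1); matched 3.
Augmenting path A5→B6 (+1); matched 4.
Augmenting path A3→B3→A1→B4 (+1); matched 5.
Augmenting path A6→B2→A2→B5 (+1); matched 6.
No augmenting path remains; maximum matching = 6.
König certificate: {A1, A2, A3, A4, A5, A6} is a vertex cover of size 6 (every listed pair touches it), so no matching can be larger.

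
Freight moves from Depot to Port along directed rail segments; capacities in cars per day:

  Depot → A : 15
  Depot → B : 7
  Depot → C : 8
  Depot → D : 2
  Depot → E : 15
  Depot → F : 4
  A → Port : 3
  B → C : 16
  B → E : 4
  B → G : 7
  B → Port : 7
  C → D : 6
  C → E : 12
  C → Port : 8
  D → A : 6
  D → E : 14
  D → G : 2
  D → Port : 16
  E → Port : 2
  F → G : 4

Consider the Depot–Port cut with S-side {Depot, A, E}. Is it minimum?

Given cut capacity: 7 + 8 + 2 + 4 + 3 + 2 = 26.
Augment Depot→A→Port: bottleneck 3, flow now 3.
Augment Depot→B→Port: bottleneck 7, flow now 10.
Augment Depot→C→Port: bottleneck 8, flow now 18.
Augment Depot→D→Port: bottleneck 2, flow now 20.
Augment Depot→E→Port: bottleneck 2, flow now 22.
No augmenting path remains; maximum flow = 22.
In the residual graph, reachable from Depot: {Depot, A, E, F, G}.
Min-cut edges: Depot→B (7), Depot→C (8), Depot→D (2), A→Port (3), E→Port (2); capacity 7 + 8 + 2 + 3 + 2 = 22.
Cut capacity 26 exceeds the max flow 22, so it is not minimum.

No — its capacity is 26, but the minimum cut has capacity 22.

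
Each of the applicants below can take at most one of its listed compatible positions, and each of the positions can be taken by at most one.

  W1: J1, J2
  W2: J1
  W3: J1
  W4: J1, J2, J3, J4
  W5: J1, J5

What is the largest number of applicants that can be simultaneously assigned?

Unit-capacity flow: source→left, listed edges, right→sink; max matching = max flow.
Augmenting path W1→J1 (+1); matched 1.
Augmenting path W4→J2 (+1); matched 2.
Augmenting path W5→J5 (+1); matched 3.
Augmenting path W2→J1→W1→J2→W4→J3 (+1); matched 4.
No augmenting path remains; maximum matching = 4.
König certificate: {W1, W4, W5, J1} is a vertex cover of size 4 (every listed pair touches it), so no matching can be larger.

4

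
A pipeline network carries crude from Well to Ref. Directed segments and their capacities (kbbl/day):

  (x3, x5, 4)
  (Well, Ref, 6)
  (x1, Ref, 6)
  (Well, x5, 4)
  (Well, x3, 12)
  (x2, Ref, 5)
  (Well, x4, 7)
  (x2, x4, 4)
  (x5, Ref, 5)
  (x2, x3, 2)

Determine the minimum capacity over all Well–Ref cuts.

11

Augment Well→Ref: bottleneck 6, flow now 6.
Augment Well→x5→Ref: bottleneck 4, flow now 10.
Augment Well→x3→x5→Ref: bottleneck 1, flow now 11.
No augmenting path remains; maximum flow = 11.
By max-flow min-cut, the minimum cut capacity equals the max flow.
In the residual graph, reachable from Well: {Well, x3, x4, x5}.
Min-cut edges: Well→Ref (6), x5→Ref (5); capacity 6 + 5 = 11.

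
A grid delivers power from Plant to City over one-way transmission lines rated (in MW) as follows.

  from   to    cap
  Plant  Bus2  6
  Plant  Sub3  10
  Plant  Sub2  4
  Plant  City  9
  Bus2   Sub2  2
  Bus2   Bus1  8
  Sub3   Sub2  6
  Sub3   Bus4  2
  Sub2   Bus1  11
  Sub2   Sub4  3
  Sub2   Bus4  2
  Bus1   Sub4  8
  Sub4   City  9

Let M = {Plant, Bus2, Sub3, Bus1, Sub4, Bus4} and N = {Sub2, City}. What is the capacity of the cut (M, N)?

30

Edges leaving {Plant, Bus2, Sub3, Bus1, Sub4, Bus4}: Plant→Sub2 (4), Plant→City (9), Bus2→Sub2 (2), Sub3→Sub2 (6), Sub4→City (9).
Cut capacity = 4 + 9 + 2 + 6 + 9 = 30.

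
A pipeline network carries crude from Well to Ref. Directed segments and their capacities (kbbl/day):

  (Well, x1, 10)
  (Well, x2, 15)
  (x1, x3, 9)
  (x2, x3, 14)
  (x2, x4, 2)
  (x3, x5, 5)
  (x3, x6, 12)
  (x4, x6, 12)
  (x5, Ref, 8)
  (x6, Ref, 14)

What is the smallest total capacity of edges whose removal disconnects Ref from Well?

19

Augment Well→x1→x3→x5→Ref: bottleneck 5, flow now 5.
Augment Well→x1→x3→x6→Ref: bottleneck 4, flow now 9.
Augment Well→x2→x3→x6→Ref: bottleneck 8, flow now 17.
Augment Well→x2→x4→x6→Ref: bottleneck 2, flow now 19.
No augmenting path remains; maximum flow = 19.
By max-flow min-cut, the minimum cut capacity equals the max flow.
In the residual graph, reachable from Well: {Well, x1, x2, x3}.
Min-cut edges: x2→x4 (2), x3→x5 (5), x3→x6 (12); capacity 2 + 5 + 12 = 19.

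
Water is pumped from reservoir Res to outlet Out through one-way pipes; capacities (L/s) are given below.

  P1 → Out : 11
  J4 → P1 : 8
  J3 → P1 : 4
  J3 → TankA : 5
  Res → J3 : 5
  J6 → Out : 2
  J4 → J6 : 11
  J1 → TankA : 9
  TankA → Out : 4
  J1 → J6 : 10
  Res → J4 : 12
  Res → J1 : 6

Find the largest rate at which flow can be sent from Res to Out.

17

Augment Res→J4→P1→Out: bottleneck 8, flow now 8.
Augment Res→J4→J6→Out: bottleneck 2, flow now 10.
Augment Res→J1→TankA→Out: bottleneck 4, flow now 14.
Augment Res→J3→P1→Out: bottleneck 3, flow now 17.
No augmenting path remains; maximum flow = 17.
In the residual graph, reachable from Res: {Res, J4, J1, J3, P1, TankA, J6}.
Min-cut edges: P1→Out (11), TankA→Out (4), J6→Out (2); capacity 11 + 4 + 2 = 17.
This cut is saturated, so no flow can exceed 17.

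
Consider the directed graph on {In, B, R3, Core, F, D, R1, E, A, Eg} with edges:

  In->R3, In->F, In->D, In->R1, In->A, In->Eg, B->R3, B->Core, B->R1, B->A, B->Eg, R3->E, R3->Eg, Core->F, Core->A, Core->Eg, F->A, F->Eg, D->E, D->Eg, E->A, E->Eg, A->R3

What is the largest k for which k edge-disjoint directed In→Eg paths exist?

Assign every edge capacity 1; by Menger, the answer equals the max flow.
Path In→Eg (+1); total 1.
Path In→R3→Eg (+1); total 2.
Path In→F→Eg (+1); total 3.
Path In→D→Eg (+1); total 4.
Path In→A→R3→E→Eg (+1); total 5.
No residual In→Eg path; max flow = 5.
Certifying cut of size 5: {In→A, In→D, In→Eg, In→F, In→R3}.

5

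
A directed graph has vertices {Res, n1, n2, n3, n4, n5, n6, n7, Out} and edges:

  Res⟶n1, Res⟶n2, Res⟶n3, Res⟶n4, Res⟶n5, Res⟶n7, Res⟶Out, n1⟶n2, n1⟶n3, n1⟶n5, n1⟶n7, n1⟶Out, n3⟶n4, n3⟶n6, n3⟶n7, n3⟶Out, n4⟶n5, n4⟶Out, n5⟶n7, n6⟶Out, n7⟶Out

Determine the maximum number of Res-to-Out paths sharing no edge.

5

Assign every edge capacity 1; by Menger, the answer equals the max flow.
Path Res→Out (+1); total 1.
Path Res→n1→Out (+1); total 2.
Path Res→n3→Out (+1); total 3.
Path Res→n4→Out (+1); total 4.
Path Res→n7→Out (+1); total 5.
No residual Res→Out path; max flow = 5.
Certifying cut of size 5: {Res→Out, Res→n1, Res→n3, Res→n4, n7→Out}.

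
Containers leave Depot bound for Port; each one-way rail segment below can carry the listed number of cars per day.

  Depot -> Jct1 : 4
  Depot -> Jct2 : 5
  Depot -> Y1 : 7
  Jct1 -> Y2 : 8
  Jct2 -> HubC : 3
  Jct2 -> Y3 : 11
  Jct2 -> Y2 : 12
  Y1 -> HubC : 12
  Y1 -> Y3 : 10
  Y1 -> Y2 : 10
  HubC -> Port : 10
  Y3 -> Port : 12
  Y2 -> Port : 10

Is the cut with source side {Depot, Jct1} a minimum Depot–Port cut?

No — its capacity is 20, but the minimum cut has capacity 16.

Given cut capacity: 5 + 7 + 8 = 20.
Augment Depot→Jct1→Y2→Port: bottleneck 4, flow now 4.
Augment Depot→Jct2→HubC→Port: bottleneck 3, flow now 7.
Augment Depot→Jct2→Y3→Port: bottleneck 2, flow now 9.
Augment Depot→Y1→HubC→Port: bottleneck 7, flow now 16.
No augmenting path remains; maximum flow = 16.
In the residual graph, reachable from Depot: {Depot}.
Min-cut edges: Depot→Jct1 (4), Depot→Jct2 (5), Depot→Y1 (7); capacity 4 + 5 + 7 = 16.
Cut capacity 20 exceeds the max flow 16, so it is not minimum.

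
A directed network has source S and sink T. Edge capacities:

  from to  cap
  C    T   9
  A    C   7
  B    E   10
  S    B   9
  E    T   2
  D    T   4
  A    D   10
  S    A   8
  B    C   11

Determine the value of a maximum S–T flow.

Augment S→A→C→T: bottleneck 7, flow now 7.
Augment S→A→D→T: bottleneck 1, flow now 8.
Augment S→B→C→T: bottleneck 2, flow now 10.
Augment S→B→E→T: bottleneck 2, flow now 12.
Augment S→B→C→A→D→T: bottleneck 3, flow now 15. (uses reverse residual edge)
No augmenting path remains; maximum flow = 15.
In the residual graph, reachable from S: {S, A, B, C, D, E}.
Min-cut edges: C→T (9), D→T (4), E→T (2); capacity 9 + 4 + 2 = 15.
This cut is saturated, so no flow can exceed 15.

15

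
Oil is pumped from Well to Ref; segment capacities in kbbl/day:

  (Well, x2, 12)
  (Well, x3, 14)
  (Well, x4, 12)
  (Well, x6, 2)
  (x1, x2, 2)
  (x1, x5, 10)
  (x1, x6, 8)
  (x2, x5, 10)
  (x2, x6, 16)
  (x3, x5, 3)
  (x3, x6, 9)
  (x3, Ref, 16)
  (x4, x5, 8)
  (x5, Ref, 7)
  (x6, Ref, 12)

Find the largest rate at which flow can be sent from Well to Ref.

Augment Well→x3→Ref: bottleneck 14, flow now 14.
Augment Well→x6→Ref: bottleneck 2, flow now 16.
Augment Well→x2→x5→Ref: bottleneck 7, flow now 23.
Augment Well→x2→x6→Ref: bottleneck 5, flow now 28.
Augment Well→x4→x5→x2→x6→Ref: bottleneck 5, flow now 33. (uses reverse residual edge)
No augmenting path remains; maximum flow = 33.
In the residual graph, reachable from Well: {Well, x2, x4, x5, x6}.
Min-cut edges: Well→x3 (14), x5→Ref (7), x6→Ref (12); capacity 14 + 7 + 12 = 33.
This cut is saturated, so no flow can exceed 33.

33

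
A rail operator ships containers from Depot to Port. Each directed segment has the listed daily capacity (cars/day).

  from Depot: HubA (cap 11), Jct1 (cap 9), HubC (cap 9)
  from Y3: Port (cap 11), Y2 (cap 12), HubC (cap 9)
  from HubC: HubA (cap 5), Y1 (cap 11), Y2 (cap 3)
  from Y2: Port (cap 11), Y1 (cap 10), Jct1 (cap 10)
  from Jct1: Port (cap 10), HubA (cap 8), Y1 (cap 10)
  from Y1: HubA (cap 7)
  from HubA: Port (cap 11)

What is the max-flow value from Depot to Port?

Augment Depot→Jct1→Port: bottleneck 9, flow now 9.
Augment Depot→HubA→Port: bottleneck 11, flow now 20.
Augment Depot→HubC→Y2→Port: bottleneck 3, flow now 23.
No augmenting path remains; maximum flow = 23.
In the residual graph, reachable from Depot: {Depot, HubC, Y1, HubA}.
Min-cut edges: Depot→Jct1 (9), HubC→Y2 (3), HubA→Port (11); capacity 9 + 3 + 11 = 23.
This cut is saturated, so no flow can exceed 23.

23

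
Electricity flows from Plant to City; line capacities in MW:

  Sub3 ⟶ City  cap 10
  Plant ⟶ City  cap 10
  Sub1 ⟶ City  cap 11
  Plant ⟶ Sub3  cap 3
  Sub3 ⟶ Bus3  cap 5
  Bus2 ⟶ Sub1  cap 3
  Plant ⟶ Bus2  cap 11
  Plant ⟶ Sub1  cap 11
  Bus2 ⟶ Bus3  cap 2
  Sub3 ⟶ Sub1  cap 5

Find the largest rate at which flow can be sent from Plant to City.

24

Augment Plant→City: bottleneck 10, flow now 10.
Augment Plant→Sub3→City: bottleneck 3, flow now 13.
Augment Plant→Sub1→City: bottleneck 11, flow now 24.
No augmenting path remains; maximum flow = 24.
In the residual graph, reachable from Plant: {Plant, Bus2, Sub1, Bus3}.
Min-cut edges: Plant→Sub3 (3), Plant→City (10), Sub1→City (11); capacity 3 + 10 + 11 = 24.
This cut is saturated, so no flow can exceed 24.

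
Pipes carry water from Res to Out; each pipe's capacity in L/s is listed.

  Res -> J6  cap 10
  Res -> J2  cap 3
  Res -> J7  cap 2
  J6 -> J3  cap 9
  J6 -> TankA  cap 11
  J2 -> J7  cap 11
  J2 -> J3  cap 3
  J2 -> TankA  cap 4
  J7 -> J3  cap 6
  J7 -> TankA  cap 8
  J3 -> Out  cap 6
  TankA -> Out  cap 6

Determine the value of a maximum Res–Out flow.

Augment Res→J6→J3→Out: bottleneck 6, flow now 6.
Augment Res→J6→TankA→Out: bottleneck 4, flow now 10.
Augment Res→J2→TankA→Out: bottleneck 2, flow now 12.
No augmenting path remains; maximum flow = 12.
In the residual graph, reachable from Res: {Res, J6, J2, J7, J3, TankA}.
Min-cut edges: J3→Out (6), TankA→Out (6); capacity 6 + 6 = 12.
This cut is saturated, so no flow can exceed 12.

12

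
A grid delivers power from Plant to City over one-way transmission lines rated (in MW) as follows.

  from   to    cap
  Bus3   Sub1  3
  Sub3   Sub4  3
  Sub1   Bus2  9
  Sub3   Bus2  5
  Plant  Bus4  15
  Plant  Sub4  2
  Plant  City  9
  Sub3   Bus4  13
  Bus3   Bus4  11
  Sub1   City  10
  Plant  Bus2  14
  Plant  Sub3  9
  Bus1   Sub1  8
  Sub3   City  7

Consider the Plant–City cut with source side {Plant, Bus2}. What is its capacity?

Edges leaving {Plant, Bus2}: Plant→Sub3 (9), Plant→Sub4 (2), Plant→Bus4 (15), Plant→City (9).
Cut capacity = 9 + 2 + 15 + 9 = 35.

35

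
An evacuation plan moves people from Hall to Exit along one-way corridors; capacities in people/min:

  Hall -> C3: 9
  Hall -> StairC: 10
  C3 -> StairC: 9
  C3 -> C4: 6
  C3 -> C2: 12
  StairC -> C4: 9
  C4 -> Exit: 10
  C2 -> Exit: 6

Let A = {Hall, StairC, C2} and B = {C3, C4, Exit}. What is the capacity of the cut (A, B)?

24

Edges leaving {Hall, StairC, C2}: Hall→C3 (9), StairC→C4 (9), C2→Exit (6).
Cut capacity = 9 + 9 + 6 = 24.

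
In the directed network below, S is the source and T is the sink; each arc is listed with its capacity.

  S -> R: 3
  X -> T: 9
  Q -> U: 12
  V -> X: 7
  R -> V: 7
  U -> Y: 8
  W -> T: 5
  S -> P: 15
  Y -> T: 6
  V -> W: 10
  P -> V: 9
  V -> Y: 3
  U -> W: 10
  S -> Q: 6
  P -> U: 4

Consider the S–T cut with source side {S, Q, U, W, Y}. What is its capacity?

Edges leaving {S, Q, U, W, Y}: S→P (15), S→R (3), W→T (5), Y→T (6).
Cut capacity = 15 + 3 + 5 + 6 = 29.

29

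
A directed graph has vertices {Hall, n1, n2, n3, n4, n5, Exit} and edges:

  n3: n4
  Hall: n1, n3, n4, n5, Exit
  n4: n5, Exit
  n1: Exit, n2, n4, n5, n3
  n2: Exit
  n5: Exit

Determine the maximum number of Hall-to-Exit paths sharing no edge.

4

Assign every edge capacity 1; by Menger, the answer equals the max flow.
Path Hall→Exit (+1); total 1.
Path Hall→n1→Exit (+1); total 2.
Path Hall→n4→Exit (+1); total 3.
Path Hall→n5→Exit (+1); total 4.
No residual Hall→Exit path; max flow = 4.
Certifying cut of size 4: {Hall→Exit, Hall→n1, n4→Exit, n5→Exit}.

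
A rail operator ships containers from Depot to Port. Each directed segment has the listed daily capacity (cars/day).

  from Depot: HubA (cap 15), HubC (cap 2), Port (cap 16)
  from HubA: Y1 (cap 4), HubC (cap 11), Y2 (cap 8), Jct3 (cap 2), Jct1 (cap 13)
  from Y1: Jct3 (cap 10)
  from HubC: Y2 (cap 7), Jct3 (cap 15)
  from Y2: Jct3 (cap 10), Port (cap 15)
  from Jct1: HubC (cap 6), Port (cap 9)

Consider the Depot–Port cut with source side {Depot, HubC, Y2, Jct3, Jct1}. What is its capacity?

Edges leaving {Depot, HubC, Y2, Jct3, Jct1}: Depot→HubA (15), Depot→Port (16), Y2→Port (15), Jct1→Port (9).
Cut capacity = 15 + 16 + 15 + 9 = 55.

55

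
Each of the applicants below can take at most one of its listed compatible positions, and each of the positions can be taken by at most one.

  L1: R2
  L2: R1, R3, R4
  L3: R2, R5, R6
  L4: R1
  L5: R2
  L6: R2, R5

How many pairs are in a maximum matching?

Unit-capacity flow: source→left, listed edges, right→sink; max matching = max flow.
Augmenting path L1→R2 (+1); matched 1.
Augmenting path L2→R1 (+1); matched 2.
Augmenting path L3→R5 (+1); matched 3.
Augmenting path L4→R1→L2→R3 (+1); matched 4.
Augmenting path L6→R5→L3→R6 (+1); matched 5.
No augmenting path remains; maximum matching = 5.
König certificate: {L2, L3, L4, L6, R2} is a vertex cover of size 5 (every listed pair touches it), so no matching can be larger.

5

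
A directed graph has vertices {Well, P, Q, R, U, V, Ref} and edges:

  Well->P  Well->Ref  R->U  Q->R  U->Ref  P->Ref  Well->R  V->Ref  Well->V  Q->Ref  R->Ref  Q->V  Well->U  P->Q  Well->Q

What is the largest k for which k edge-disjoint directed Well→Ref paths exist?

6

Assign every edge capacity 1; by Menger, the answer equals the max flow.
Path Well→Ref (+1); total 1.
Path Well→P→Ref (+1); total 2.
Path Well→Q→Ref (+1); total 3.
Path Well→R→Ref (+1); total 4.
Path Well→U→Ref (+1); total 5.
Path Well→V→Ref (+1); total 6.
No residual Well→Ref path; max flow = 6.
Certifying cut of size 6: {Well→P, Well→Q, Well→R, Well→Ref, Well→U, Well→V}.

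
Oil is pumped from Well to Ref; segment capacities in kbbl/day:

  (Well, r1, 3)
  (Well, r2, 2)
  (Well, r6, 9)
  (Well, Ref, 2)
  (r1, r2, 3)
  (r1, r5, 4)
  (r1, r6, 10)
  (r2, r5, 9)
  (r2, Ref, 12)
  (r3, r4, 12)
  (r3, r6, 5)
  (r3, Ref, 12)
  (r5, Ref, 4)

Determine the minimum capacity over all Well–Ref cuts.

Augment Well→Ref: bottleneck 2, flow now 2.
Augment Well→r2→Ref: bottleneck 2, flow now 4.
Augment Well→r1→r2→Ref: bottleneck 3, flow now 7.
No augmenting path remains; maximum flow = 7.
By max-flow min-cut, the minimum cut capacity equals the max flow.
In the residual graph, reachable from Well: {Well, r6}.
Min-cut edges: Well→r1 (3), Well→r2 (2), Well→Ref (2); capacity 3 + 2 + 2 = 7.

7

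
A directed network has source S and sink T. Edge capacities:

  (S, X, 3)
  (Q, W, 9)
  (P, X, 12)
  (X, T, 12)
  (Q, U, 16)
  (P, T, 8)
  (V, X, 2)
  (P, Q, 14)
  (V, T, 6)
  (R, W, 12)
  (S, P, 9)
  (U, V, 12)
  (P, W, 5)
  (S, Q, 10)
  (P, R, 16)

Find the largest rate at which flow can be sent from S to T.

Augment S→P→T: bottleneck 8, flow now 8.
Augment S→X→T: bottleneck 3, flow now 11.
Augment S→P→X→T: bottleneck 1, flow now 12.
Augment S→Q→U→V→T: bottleneck 6, flow now 18.
Augment S→Q→U→V→X→T: bottleneck 2, flow now 20.
No augmenting path remains; maximum flow = 20.
In the residual graph, reachable from S: {S, Q, U, V, W}.
Min-cut edges: S→P (9), S→X (3), V→X (2), V→T (6); capacity 9 + 3 + 2 + 6 = 20.
This cut is saturated, so no flow can exceed 20.

20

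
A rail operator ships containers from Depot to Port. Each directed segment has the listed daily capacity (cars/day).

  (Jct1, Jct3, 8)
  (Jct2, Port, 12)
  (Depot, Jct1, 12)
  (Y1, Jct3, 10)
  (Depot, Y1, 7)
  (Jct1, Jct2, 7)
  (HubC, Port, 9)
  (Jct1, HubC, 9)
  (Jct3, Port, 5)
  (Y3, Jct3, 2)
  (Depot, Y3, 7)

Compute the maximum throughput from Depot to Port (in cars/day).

17

Augment Depot→Y3→Jct3→Port: bottleneck 2, flow now 2.
Augment Depot→Y1→Jct3→Port: bottleneck 3, flow now 5.
Augment Depot→Jct1→Jct2→Port: bottleneck 7, flow now 12.
Augment Depot→Jct1→HubC→Port: bottleneck 5, flow now 17.
No augmenting path remains; maximum flow = 17.
In the residual graph, reachable from Depot: {Depot, Y3, Y1, Jct3}.
Min-cut edges: Depot→Jct1 (12), Jct3→Port (5); capacity 12 + 5 = 17.
This cut is saturated, so no flow can exceed 17.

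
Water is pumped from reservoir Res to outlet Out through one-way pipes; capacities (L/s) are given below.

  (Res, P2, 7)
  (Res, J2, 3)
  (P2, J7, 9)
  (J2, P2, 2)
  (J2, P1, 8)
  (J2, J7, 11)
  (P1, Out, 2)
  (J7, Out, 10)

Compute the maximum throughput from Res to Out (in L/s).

10

Augment Res→P2→J7→Out: bottleneck 7, flow now 7.
Augment Res→J2→P1→Out: bottleneck 2, flow now 9.
Augment Res→J2→J7→Out: bottleneck 1, flow now 10.
No augmenting path remains; maximum flow = 10.
In the residual graph, reachable from Res: {Res}.
Min-cut edges: Res→P2 (7), Res→J2 (3); capacity 7 + 3 = 10.
This cut is saturated, so no flow can exceed 10.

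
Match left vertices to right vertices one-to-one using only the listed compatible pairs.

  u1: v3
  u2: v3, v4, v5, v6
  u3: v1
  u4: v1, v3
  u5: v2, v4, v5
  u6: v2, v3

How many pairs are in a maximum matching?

5

Unit-capacity flow: source→left, listed edges, right→sink; max matching = max flow.
Augmenting path u1→v3 (+1); matched 1.
Augmenting path u2→v4 (+1); matched 2.
Augmenting path u3→v1 (+1); matched 3.
Augmenting path u5→v2 (+1); matched 4.
Augmenting path u6→v2→u5→v5 (+1); matched 5.
No augmenting path remains; maximum matching = 5.
König certificate: {u2, u5, u6, v1, v3} is a vertex cover of size 5 (every listed pair touches it), so no matching can be larger.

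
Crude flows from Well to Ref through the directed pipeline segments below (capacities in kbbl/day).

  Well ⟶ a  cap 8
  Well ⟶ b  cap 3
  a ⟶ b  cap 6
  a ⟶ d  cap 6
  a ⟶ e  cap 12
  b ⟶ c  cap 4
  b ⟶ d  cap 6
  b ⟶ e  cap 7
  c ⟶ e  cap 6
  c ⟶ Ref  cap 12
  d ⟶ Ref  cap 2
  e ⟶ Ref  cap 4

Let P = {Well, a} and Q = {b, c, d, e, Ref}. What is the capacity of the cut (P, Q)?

Edges leaving {Well, a}: Well→b (3), a→b (6), a→d (6), a→e (12).
Cut capacity = 3 + 6 + 6 + 12 = 27.

27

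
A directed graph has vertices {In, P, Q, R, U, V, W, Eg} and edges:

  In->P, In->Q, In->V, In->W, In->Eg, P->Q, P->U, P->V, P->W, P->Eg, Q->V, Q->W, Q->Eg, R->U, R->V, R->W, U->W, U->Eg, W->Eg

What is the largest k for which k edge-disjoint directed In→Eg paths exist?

4

Assign every edge capacity 1; by Menger, the answer equals the max flow.
Path In→Eg (+1); total 1.
Path In→P→Eg (+1); total 2.
Path In→Q→Eg (+1); total 3.
Path In→W→Eg (+1); total 4.
No residual In→Eg path; max flow = 4.
Certifying cut of size 4: {In→Eg, In→P, In→Q, In→W}.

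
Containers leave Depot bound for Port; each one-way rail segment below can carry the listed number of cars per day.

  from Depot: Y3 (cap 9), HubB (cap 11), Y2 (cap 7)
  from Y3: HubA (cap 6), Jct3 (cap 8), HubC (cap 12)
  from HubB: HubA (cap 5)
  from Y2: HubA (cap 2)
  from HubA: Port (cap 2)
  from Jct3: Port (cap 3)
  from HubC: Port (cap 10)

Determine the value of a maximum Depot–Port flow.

11

Augment Depot→Y3→HubA→Port: bottleneck 2, flow now 2.
Augment Depot→Y3→Jct3→Port: bottleneck 3, flow now 5.
Augment Depot→Y3→HubC→Port: bottleneck 4, flow now 9.
Augment Depot→HubB→HubA→Y3→HubC→Port: bottleneck 2, flow now 11. (uses reverse residual edge)
No augmenting path remains; maximum flow = 11.
In the residual graph, reachable from Depot: {Depot, HubB, Y2, HubA}.
Min-cut edges: Depot→Y3 (9), HubA→Port (2); capacity 9 + 2 = 11.
This cut is saturated, so no flow can exceed 11.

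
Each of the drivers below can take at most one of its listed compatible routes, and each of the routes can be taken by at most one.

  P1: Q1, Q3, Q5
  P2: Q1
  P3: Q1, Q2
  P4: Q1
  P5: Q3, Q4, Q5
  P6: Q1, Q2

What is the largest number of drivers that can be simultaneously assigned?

Unit-capacity flow: source→left, listed edges, right→sink; max matching = max flow.
Augmenting path P1→Q1 (+1); matched 1.
Augmenting path P3→Q2 (+1); matched 2.
Augmenting path P5→Q3 (+1); matched 3.
Augmenting path P2→Q1→P1→Q5 (+1); matched 4.
No augmenting path remains; maximum matching = 4.
König certificate: {P1, P5, Q1, Q2} is a vertex cover of size 4 (every listed pair touches it), so no matching can be larger.

4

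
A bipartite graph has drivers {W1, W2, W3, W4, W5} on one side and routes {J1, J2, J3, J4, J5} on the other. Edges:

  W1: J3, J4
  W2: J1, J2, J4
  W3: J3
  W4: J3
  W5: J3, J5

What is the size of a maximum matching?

Unit-capacity flow: source→left, listed edges, right→sink; max matching = max flow.
Augmenting path W1→J3 (+1); matched 1.
Augmenting path W2→J1 (+1); matched 2.
Augmenting path W5→J5 (+1); matched 3.
Augmenting path W3→J3→W1→J4 (+1); matched 4.
No augmenting path remains; maximum matching = 4.
König certificate: {W1, W2, W5, J3} is a vertex cover of size 4 (every listed pair touches it), so no matching can be larger.

4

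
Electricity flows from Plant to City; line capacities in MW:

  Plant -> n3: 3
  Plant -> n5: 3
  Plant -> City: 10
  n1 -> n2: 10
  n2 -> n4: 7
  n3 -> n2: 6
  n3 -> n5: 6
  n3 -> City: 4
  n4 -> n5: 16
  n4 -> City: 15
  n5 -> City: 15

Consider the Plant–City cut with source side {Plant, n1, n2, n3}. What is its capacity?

30

Edges leaving {Plant, n1, n2, n3}: Plant→n5 (3), Plant→City (10), n2→n4 (7), n3→n5 (6), n3→City (4).
Cut capacity = 3 + 10 + 7 + 6 + 4 = 30.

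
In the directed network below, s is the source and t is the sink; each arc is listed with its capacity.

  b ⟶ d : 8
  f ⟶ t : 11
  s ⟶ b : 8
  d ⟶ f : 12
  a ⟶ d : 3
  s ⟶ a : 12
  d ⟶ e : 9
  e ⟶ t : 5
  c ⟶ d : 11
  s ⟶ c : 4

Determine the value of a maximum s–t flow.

Augment s→a→d→e→t: bottleneck 3, flow now 3.
Augment s→b→d→e→t: bottleneck 2, flow now 5.
Augment s→b→d→f→t: bottleneck 6, flow now 11.
Augment s→c→d→f→t: bottleneck 4, flow now 15.
No augmenting path remains; maximum flow = 15.
In the residual graph, reachable from s: {s, a}.
Min-cut edges: s→b (8), s→c (4), a→d (3); capacity 8 + 4 + 3 = 15.
This cut is saturated, so no flow can exceed 15.

15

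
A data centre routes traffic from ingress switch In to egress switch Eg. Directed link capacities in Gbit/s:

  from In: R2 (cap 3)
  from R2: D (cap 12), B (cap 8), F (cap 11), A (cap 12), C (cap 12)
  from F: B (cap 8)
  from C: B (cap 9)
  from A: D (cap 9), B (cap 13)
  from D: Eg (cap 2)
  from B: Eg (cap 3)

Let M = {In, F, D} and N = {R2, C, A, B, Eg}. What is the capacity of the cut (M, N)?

13

Edges leaving {In, F, D}: In→R2 (3), F→B (8), D→Eg (2).
Cut capacity = 3 + 8 + 2 = 13.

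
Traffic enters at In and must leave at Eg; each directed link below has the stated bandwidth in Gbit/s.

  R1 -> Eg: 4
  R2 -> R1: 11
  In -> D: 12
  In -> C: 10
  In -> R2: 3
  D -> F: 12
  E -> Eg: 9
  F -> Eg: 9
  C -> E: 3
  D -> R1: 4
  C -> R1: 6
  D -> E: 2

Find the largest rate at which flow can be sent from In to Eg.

18

Augment In→C→E→Eg: bottleneck 3, flow now 3.
Augment In→C→R1→Eg: bottleneck 4, flow now 7.
Augment In→D→F→Eg: bottleneck 9, flow now 16.
Augment In→D→E→Eg: bottleneck 2, flow now 18.
No augmenting path remains; maximum flow = 18.
In the residual graph, reachable from In: {In, C, R2, D, F, R1}.
Min-cut edges: C→E (3), D→E (2), F→Eg (9), R1→Eg (4); capacity 3 + 2 + 9 + 4 = 18.
This cut is saturated, so no flow can exceed 18.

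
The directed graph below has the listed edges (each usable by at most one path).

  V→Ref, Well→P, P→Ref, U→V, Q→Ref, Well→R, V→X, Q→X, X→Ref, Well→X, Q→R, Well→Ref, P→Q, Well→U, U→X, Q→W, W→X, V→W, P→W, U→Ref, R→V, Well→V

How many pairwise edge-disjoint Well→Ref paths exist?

Assign every edge capacity 1; by Menger, the answer equals the max flow.
Path Well→Ref (+1); total 1.
Path Well→P→Ref (+1); total 2.
Path Well→U→Ref (+1); total 3.
Path Well→V→Ref (+1); total 4.
Path Well→X→Ref (+1); total 5.
No residual Well→Ref path; max flow = 5.
Certifying cut of size 5: {V→Ref, Well→P, Well→Ref, Well→U, X→Ref}.

5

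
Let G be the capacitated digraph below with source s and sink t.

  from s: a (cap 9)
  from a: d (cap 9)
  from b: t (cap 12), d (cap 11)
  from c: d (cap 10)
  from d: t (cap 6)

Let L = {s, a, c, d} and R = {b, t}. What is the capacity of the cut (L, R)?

Edges leaving {s, a, c, d}: d→t (6).
Cut capacity = 6 = 6.

6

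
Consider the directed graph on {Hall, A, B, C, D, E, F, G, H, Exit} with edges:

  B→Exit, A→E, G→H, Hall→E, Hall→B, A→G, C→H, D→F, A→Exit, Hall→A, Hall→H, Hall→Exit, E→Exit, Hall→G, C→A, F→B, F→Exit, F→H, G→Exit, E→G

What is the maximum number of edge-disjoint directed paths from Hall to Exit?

5

Assign every edge capacity 1; by Menger, the answer equals the max flow.
Path Hall→Exit (+1); total 1.
Path Hall→A→Exit (+1); total 2.
Path Hall→B→Exit (+1); total 3.
Path Hall→E→Exit (+1); total 4.
Path Hall→G→Exit (+1); total 5.
No residual Hall→Exit path; max flow = 5.
Certifying cut of size 5: {Hall→A, Hall→B, Hall→E, Hall→Exit, Hall→G}.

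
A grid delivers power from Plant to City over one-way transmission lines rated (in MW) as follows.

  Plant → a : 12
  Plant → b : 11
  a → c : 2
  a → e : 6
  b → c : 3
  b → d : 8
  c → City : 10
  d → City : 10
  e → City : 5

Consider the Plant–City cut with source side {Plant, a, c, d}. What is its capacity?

37

Edges leaving {Plant, a, c, d}: Plant→b (11), a→e (6), c→City (10), d→City (10).
Cut capacity = 11 + 6 + 10 + 10 = 37.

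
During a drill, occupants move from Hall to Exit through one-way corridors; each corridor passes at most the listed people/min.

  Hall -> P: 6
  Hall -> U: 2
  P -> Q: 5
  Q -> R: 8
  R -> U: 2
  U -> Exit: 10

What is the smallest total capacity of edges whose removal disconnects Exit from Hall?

Augment Hall→U→Exit: bottleneck 2, flow now 2.
Augment Hall→P→Q→R→U→Exit: bottleneck 2, flow now 4.
No augmenting path remains; maximum flow = 4.
By max-flow min-cut, the minimum cut capacity equals the max flow.
In the residual graph, reachable from Hall: {Hall, P, Q, R}.
Min-cut edges: Hall→U (2), R→U (2); capacity 2 + 2 = 4.

4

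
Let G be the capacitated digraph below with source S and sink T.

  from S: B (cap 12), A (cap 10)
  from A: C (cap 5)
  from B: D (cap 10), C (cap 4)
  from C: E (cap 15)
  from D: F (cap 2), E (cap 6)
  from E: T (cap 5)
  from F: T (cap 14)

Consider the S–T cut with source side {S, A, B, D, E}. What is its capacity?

Edges leaving {S, A, B, D, E}: A→C (5), B→C (4), D→F (2), E→T (5).
Cut capacity = 5 + 4 + 2 + 5 = 16.

16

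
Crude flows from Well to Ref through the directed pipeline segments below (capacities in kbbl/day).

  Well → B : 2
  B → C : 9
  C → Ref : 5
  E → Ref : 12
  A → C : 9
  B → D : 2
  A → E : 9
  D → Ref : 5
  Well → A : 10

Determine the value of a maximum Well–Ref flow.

Augment Well→A→C→Ref: bottleneck 5, flow now 5.
Augment Well→A→E→Ref: bottleneck 5, flow now 10.
Augment Well→B→D→Ref: bottleneck 2, flow now 12.
No augmenting path remains; maximum flow = 12.
In the residual graph, reachable from Well: {Well}.
Min-cut edges: Well→A (10), Well→B (2); capacity 10 + 2 = 12.
This cut is saturated, so no flow can exceed 12.

12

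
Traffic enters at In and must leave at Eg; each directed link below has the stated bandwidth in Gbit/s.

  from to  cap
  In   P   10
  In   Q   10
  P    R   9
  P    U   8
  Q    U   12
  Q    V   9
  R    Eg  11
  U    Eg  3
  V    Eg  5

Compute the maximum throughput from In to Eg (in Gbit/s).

17

Augment In→P→R→Eg: bottleneck 9, flow now 9.
Augment In→P→U→Eg: bottleneck 1, flow now 10.
Augment In→Q→U→Eg: bottleneck 2, flow now 12.
Augment In→Q→V→Eg: bottleneck 5, flow now 17.
No augmenting path remains; maximum flow = 17.
In the residual graph, reachable from In: {In, P, Q, U, V}.
Min-cut edges: P→R (9), U→Eg (3), V→Eg (5); capacity 9 + 3 + 5 = 17.
This cut is saturated, so no flow can exceed 17.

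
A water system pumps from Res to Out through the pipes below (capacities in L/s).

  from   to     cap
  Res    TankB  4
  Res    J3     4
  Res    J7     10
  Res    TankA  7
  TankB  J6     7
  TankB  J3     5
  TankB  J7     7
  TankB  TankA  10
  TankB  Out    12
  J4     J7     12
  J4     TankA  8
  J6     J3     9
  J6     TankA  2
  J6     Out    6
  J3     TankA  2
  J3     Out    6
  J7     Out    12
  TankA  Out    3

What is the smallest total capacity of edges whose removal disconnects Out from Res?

21

Augment Res→TankB→Out: bottleneck 4, flow now 4.
Augment Res→J3→Out: bottleneck 4, flow now 8.
Augment Res→J7→Out: bottleneck 10, flow now 18.
Augment Res→TankA→Out: bottleneck 3, flow now 21.
No augmenting path remains; maximum flow = 21.
By max-flow min-cut, the minimum cut capacity equals the max flow.
In the residual graph, reachable from Res: {Res, TankA}.
Min-cut edges: Res→TankB (4), Res→J3 (4), Res→J7 (10), TankA→Out (3); capacity 4 + 4 + 10 + 3 = 21.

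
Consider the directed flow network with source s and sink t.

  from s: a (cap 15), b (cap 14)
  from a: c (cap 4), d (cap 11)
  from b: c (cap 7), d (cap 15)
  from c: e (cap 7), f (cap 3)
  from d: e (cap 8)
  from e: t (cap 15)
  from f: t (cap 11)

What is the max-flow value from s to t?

Augment s→a→c→e→t: bottleneck 4, flow now 4.
Augment s→a→d→e→t: bottleneck 8, flow now 12.
Augment s→b→c→e→t: bottleneck 3, flow now 15.
Augment s→b→c→f→t: bottleneck 3, flow now 18.
No augmenting path remains; maximum flow = 18.
In the residual graph, reachable from s: {s, a, b, c, d}.
Min-cut edges: c→e (7), c→f (3), d→e (8); capacity 7 + 3 + 8 = 18.
This cut is saturated, so no flow can exceed 18.

18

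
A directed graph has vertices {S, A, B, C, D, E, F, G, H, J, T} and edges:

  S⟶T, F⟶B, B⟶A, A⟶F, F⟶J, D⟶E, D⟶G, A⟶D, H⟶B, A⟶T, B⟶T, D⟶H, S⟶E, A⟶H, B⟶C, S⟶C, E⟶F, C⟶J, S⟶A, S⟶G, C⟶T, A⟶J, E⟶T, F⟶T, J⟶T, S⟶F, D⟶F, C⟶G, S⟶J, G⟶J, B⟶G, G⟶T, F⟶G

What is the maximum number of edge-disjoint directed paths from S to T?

Assign every edge capacity 1; by Menger, the answer equals the max flow.
Path S→T (+1); total 1.
Path S→A→T (+1); total 2.
Path S→C→T (+1); total 3.
Path S→E→T (+1); total 4.
Path S→F→T (+1); total 5.
Path S→G→T (+1); total 6.
Path S→J→T (+1); total 7.
No residual S→T path; max flow = 7.
Certifying cut of size 7: {S→A, S→C, S→E, S→F, S→G, S→J, S→T}.

7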